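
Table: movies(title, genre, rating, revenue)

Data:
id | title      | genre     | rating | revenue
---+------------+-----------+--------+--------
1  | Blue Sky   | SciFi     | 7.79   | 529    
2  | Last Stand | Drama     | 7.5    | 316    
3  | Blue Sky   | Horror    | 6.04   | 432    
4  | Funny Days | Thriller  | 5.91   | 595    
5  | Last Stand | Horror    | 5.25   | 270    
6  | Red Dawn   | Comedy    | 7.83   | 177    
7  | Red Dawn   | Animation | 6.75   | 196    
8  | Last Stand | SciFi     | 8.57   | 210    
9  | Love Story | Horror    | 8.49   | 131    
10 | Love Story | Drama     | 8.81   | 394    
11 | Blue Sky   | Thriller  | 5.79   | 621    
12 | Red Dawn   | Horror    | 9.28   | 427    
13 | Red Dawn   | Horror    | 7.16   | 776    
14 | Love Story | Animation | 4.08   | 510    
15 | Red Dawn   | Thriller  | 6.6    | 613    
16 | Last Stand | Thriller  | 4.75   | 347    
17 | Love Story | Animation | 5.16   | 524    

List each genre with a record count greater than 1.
SELECT genre, COUNT(*) as cnt
FROM movies
GROUP BY genre
HAVING COUNT(*) > 1

Result:
  Animation: 3
  Drama: 2
  Horror: 5
  SciFi: 2
  Thriller: 4

Note: HAVING filters groups after aggregation, WHERE filters rows before.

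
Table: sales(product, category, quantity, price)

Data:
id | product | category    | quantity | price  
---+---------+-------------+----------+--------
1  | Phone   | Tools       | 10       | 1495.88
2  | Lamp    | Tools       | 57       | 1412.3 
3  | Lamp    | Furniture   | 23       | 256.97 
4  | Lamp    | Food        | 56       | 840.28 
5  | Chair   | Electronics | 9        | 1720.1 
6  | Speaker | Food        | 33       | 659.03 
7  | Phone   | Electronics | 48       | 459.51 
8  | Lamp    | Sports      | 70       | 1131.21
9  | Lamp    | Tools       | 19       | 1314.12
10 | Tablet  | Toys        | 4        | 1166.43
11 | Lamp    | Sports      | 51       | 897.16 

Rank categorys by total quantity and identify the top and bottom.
SELECT category, SUM(quantity)
FROM sales
GROUP BY category
ORDER BY SUM(quantity)

All groups:
  Toys: 4
  Furniture: 23
  Electronics: 57
  Tools: 86
  Food: 89
  Sports: 121

Highest: Sports (121)
Lowest: Toys (4)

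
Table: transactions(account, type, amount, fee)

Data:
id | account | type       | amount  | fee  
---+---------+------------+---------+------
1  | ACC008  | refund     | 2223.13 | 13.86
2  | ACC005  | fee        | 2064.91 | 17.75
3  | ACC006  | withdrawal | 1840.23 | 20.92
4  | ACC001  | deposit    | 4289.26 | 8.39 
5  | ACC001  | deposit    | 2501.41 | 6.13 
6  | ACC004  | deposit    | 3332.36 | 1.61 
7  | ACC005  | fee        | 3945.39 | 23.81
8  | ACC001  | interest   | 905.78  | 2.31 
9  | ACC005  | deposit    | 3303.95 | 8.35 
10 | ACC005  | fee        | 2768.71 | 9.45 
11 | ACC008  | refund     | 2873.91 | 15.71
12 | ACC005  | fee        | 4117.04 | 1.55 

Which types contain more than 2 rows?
SELECT type, COUNT(*) as cnt
FROM transactions
GROUP BY type
HAVING COUNT(*) > 2

Result:
  deposit: 4
  fee: 4

Note: HAVING filters groups after aggregation, WHERE filters rows before.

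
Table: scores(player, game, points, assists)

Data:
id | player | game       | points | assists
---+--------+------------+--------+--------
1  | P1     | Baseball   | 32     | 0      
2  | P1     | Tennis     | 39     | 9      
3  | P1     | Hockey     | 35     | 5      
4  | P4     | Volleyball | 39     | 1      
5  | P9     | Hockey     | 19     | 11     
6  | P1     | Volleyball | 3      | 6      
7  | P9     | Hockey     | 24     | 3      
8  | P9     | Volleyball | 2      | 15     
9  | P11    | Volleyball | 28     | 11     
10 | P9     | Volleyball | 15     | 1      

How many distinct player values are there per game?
SELECT game, COUNT(DISTINCT player)
FROM scores
GROUP BY game

Result:
  Baseball: 1 distinct
  Hockey: 2 distinct
  Tennis: 1 distinct
  Volleyball: 4 distinct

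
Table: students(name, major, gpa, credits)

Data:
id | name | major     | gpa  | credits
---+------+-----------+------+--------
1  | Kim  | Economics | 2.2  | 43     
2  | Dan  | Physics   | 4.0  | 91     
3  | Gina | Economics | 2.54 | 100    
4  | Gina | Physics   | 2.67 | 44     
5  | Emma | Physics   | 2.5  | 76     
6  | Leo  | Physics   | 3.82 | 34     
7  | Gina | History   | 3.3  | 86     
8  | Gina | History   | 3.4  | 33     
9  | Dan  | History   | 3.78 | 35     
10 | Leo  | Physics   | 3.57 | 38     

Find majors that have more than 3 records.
SELECT major, COUNT(*) as cnt
FROM students
GROUP BY major
HAVING COUNT(*) > 3

Result:
  Physics: 5

Note: HAVING filters groups after aggregation, WHERE filters rows before.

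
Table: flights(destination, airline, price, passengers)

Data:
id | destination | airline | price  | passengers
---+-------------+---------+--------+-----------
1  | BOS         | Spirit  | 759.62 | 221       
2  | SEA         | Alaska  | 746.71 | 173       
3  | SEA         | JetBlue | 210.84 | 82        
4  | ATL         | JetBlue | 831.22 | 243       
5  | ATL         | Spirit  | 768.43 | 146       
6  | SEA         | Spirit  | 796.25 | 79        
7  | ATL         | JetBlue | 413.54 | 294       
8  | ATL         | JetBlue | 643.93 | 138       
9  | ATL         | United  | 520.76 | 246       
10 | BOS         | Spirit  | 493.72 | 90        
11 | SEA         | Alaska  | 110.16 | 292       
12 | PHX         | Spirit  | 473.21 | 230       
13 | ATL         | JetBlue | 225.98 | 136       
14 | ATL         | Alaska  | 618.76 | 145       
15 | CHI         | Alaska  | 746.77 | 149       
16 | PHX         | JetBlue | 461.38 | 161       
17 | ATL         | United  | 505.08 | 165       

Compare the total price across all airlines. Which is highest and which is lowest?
SELECT airline, SUM(price)
FROM flights
GROUP BY airline
ORDER BY SUM(price)

All groups:
  United: 1025.84
  Alaska: 2222.40
  JetBlue: 2786.89
  Spirit: 3291.23

Highest: Spirit (3291.23)
Lowest: United (1025.84)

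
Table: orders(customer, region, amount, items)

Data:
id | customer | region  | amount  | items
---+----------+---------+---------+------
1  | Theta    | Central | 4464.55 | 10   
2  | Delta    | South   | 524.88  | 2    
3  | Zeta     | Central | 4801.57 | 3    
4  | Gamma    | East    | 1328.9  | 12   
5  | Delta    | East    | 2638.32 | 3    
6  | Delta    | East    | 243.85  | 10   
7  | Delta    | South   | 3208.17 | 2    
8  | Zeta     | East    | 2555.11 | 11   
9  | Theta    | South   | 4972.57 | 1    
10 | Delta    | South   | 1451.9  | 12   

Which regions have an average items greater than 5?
SELECT region, AVG(items)
FROM orders
GROUP BY region
HAVING AVG(items) > 5

Result:
  Central: avg=6.50
  East: avg=9.00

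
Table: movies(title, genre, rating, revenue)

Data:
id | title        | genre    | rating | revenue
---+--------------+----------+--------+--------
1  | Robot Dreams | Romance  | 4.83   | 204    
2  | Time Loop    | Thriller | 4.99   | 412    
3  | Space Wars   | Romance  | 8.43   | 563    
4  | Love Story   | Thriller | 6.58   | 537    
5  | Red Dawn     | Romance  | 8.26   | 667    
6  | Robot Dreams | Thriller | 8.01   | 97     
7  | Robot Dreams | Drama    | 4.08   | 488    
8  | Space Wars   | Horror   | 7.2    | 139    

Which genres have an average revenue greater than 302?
SELECT genre, AVG(revenue)
FROM movies
GROUP BY genre
HAVING AVG(revenue) > 302

Result:
  Drama: avg=488.00
  Romance: avg=478.00
  Thriller: avg=348.67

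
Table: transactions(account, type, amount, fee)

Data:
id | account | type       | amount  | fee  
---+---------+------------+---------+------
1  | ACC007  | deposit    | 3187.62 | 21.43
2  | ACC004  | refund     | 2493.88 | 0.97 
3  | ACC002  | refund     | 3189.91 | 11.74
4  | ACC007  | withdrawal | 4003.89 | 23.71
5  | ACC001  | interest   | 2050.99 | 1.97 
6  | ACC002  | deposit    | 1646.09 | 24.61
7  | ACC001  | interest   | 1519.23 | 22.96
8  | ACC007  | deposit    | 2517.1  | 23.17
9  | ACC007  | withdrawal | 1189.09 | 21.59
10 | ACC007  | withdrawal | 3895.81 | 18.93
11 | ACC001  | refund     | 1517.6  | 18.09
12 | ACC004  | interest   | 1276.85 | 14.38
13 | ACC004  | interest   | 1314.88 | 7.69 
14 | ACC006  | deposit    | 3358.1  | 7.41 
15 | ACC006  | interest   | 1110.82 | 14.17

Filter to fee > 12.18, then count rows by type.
SELECT type, COUNT(*)
FROM transactions
WHERE fee > 12.18
GROUP BY type

Note: WHERE filters rows before grouping.

Result:
  deposit: 3
  interest: 3
  refund: 1
  withdrawal: 3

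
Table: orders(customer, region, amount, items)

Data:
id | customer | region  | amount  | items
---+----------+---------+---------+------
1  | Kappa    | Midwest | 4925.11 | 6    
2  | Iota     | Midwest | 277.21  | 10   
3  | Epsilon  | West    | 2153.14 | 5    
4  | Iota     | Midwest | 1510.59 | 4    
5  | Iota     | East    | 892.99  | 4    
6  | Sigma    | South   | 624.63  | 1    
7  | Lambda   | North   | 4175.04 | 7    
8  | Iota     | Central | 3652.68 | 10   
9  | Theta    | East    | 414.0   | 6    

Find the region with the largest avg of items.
SELECT region, AVG(items) as val
FROM orders
GROUP BY region
ORDER BY val DESC
LIMIT 1

Result: Central with avg(items) = 10.00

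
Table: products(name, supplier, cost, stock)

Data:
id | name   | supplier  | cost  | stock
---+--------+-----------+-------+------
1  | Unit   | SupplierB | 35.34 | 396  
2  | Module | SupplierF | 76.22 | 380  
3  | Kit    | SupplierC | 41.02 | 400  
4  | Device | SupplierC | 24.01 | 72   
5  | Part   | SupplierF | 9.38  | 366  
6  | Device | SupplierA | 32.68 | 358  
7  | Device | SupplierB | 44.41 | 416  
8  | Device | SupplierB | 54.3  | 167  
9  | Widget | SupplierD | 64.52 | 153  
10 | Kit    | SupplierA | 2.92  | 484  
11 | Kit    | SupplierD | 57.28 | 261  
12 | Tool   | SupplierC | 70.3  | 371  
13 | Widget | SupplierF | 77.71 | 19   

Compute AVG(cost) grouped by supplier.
SELECT supplier, AVG(cost) as result
FROM products
GROUP BY supplier

Result:
  SupplierA: 17.80
  SupplierB: 44.68
  SupplierC: 45.11
  SupplierD: 60.90
  SupplierF: 54.44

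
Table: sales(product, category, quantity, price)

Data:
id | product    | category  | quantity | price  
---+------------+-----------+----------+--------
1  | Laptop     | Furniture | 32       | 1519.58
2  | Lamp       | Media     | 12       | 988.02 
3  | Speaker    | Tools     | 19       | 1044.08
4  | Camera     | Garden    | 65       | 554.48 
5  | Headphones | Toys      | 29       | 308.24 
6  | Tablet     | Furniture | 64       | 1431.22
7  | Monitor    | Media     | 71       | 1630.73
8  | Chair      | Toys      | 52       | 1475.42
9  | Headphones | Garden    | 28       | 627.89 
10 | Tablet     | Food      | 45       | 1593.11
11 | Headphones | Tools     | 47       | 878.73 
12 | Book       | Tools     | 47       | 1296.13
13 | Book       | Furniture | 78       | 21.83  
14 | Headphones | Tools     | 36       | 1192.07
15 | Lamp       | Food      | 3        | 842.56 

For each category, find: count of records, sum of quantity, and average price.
SELECT category,
       COUNT(*) as cnt,
       SUM(quantity) as total_quantity,
       AVG(price) as avg_price
FROM sales
GROUP BY category

Result:
  Food: 2 records, 48 total quantity, 1217.84 avg price
  Furniture: 3 records, 174 total quantity, 990.88 avg price
  Garden: 2 records, 93 total quantity, 591.19 avg price
  Media: 2 records, 83 total quantity, 1309.38 avg price
  Tools: 4 records, 149 total quantity, 1102.75 avg price
  Toys: 2 records, 81 total quantity, 891.83 avg price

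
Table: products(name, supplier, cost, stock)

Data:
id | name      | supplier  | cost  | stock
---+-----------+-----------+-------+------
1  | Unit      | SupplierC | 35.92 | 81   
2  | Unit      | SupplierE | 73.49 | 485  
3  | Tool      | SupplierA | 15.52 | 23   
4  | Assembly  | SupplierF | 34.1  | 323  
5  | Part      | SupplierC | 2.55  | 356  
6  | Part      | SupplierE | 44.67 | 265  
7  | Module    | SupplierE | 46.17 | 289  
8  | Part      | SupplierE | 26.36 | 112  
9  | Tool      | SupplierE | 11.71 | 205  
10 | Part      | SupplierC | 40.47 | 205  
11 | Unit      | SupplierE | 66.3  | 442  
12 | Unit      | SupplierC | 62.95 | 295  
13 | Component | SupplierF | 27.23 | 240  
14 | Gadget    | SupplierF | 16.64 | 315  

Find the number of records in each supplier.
SELECT supplier, COUNT(*) as count
FROM products
GROUP BY supplier

Result:
  SupplierA: 1
  SupplierC: 4
  SupplierE: 6
  SupplierF: 3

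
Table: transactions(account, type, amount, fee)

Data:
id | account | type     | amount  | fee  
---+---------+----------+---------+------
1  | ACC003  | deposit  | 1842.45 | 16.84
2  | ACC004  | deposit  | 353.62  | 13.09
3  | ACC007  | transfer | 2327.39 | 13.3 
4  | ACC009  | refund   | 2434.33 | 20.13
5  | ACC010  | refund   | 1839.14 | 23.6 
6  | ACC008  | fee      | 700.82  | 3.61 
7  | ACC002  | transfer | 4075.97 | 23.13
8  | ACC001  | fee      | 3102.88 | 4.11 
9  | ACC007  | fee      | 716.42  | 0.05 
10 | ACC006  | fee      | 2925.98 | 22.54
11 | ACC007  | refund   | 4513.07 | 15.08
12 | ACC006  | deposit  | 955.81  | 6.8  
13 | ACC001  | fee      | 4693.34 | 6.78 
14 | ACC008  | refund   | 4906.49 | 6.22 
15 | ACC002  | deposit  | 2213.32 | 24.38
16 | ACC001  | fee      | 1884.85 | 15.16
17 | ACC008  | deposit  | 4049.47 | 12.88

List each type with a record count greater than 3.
SELECT type, COUNT(*) as cnt
FROM transactions
GROUP BY type
HAVING COUNT(*) > 3

Result:
  deposit: 5
  fee: 6
  refund: 4

Note: HAVING filters groups after aggregation, WHERE filters rows before.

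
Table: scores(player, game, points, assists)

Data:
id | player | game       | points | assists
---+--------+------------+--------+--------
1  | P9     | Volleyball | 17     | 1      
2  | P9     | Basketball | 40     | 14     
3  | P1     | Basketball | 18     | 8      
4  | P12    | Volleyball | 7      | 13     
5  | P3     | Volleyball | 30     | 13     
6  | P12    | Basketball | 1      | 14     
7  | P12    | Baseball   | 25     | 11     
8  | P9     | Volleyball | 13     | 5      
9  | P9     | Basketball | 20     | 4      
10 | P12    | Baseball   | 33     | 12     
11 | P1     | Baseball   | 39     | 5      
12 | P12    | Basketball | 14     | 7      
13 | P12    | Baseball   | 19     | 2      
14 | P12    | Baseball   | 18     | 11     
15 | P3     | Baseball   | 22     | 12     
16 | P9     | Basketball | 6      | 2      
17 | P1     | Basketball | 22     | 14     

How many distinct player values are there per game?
SELECT game, COUNT(DISTINCT player)
FROM scores
GROUP BY game

Result:
  Baseball: 3 distinct
  Basketball: 3 distinct
  Volleyball: 3 distinct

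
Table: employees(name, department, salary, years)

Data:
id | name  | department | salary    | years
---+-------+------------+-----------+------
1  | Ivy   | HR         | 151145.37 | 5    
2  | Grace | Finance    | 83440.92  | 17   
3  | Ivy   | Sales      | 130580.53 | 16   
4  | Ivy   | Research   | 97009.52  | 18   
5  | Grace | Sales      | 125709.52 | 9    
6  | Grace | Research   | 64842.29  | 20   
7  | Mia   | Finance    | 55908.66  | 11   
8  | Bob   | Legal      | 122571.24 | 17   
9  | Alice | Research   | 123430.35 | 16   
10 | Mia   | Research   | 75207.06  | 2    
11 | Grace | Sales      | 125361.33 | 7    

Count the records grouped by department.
SELECT department, COUNT(*) as count
FROM employees
GROUP BY department

Result:
  Finance: 2
  HR: 1
  Legal: 1
  Research: 4
  Sales: 3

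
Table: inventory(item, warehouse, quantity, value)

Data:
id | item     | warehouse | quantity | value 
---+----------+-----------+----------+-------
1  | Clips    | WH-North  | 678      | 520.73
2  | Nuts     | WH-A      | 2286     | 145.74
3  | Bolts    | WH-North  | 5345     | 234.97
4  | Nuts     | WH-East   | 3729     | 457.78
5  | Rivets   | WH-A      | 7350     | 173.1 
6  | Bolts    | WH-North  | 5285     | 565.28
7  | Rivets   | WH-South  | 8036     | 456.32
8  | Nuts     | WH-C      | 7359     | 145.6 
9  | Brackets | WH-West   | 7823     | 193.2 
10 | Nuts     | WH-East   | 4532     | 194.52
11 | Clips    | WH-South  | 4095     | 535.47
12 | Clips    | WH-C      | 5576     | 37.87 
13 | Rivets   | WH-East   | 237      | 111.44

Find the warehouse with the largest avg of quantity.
SELECT warehouse, AVG(quantity) as val
FROM inventory
GROUP BY warehouse
ORDER BY val DESC
LIMIT 1

Result: WH-West with avg(quantity) = 7823.00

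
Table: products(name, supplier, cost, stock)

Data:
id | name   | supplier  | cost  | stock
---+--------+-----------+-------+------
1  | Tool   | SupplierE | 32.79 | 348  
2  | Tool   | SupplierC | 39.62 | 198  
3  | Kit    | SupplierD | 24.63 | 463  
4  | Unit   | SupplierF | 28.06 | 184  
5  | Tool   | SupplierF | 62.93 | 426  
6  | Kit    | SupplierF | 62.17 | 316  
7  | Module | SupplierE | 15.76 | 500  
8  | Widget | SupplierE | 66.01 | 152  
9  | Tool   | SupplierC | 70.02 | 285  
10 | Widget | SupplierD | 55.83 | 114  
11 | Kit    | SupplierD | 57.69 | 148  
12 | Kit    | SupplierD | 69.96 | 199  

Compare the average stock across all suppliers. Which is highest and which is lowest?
SELECT supplier, AVG(stock)
FROM products
GROUP BY supplier
ORDER BY AVG(stock)

All groups:
  SupplierD: 231.00
  SupplierC: 241.50
  SupplierF: 308.67
  SupplierE: 333.33

Highest: SupplierE (333.33)
Lowest: SupplierD (231.00)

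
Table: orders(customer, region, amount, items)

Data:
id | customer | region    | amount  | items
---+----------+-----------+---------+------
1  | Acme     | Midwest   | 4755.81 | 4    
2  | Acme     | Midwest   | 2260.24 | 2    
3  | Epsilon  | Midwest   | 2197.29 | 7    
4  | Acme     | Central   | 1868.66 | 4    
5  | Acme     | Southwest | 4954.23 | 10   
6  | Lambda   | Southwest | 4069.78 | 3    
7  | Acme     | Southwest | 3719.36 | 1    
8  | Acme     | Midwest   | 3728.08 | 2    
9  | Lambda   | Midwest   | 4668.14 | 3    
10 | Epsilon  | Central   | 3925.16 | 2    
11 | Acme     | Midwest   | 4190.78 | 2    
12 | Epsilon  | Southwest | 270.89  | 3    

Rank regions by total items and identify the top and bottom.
SELECT region, SUM(items)
FROM orders
GROUP BY region
ORDER BY SUM(items)

All groups:
  Central: 6
  Southwest: 17
  Midwest: 20

Highest: Midwest (20)
Lowest: Central (6)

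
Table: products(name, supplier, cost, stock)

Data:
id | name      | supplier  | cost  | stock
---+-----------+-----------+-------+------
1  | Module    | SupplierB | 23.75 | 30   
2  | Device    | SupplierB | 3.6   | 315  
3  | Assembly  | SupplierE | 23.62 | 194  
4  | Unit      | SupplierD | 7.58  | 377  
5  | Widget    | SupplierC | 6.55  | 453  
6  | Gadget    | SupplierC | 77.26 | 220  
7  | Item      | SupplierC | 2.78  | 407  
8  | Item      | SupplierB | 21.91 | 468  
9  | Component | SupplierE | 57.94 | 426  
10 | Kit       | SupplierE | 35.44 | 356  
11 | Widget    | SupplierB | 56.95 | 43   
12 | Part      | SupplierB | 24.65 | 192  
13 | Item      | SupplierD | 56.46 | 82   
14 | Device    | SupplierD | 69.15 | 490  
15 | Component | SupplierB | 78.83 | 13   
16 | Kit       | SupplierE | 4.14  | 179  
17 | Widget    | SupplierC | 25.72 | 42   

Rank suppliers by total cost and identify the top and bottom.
SELECT supplier, SUM(cost)
FROM products
GROUP BY supplier
ORDER BY SUM(cost)

All groups:
  SupplierC: 112.31
  SupplierE: 121.14
  SupplierD: 133.19
  SupplierB: 209.69

Highest: SupplierB (209.69)
Lowest: SupplierC (112.31)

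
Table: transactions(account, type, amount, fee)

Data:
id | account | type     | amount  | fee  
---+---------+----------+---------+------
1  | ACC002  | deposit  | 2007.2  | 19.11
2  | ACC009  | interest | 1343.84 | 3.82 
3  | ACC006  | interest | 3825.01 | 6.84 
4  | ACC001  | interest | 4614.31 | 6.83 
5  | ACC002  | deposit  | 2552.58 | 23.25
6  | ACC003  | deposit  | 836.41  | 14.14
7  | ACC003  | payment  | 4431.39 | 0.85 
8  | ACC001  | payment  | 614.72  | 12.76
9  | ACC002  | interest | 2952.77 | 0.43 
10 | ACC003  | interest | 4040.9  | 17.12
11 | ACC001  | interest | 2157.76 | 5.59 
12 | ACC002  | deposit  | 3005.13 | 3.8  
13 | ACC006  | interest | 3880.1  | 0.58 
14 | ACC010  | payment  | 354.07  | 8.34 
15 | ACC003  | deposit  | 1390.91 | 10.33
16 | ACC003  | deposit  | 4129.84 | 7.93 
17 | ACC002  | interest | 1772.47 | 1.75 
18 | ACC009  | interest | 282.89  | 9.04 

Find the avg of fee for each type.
SELECT type, AVG(fee) as result
FROM transactions
GROUP BY type

Result:
  deposit: 13.09
  interest: 5.78
  payment: 7.32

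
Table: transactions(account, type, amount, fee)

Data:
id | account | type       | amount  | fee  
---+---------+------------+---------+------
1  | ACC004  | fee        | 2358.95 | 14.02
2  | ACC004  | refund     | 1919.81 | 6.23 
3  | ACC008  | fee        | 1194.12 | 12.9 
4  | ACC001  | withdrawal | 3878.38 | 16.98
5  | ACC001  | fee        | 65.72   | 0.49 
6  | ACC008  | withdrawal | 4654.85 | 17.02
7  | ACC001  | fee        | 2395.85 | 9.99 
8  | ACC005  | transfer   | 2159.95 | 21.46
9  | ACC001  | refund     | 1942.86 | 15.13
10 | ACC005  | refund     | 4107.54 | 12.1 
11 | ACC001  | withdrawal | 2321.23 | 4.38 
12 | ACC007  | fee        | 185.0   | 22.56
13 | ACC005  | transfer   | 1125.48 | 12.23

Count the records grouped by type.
SELECT type, COUNT(*) as count
FROM transactions
GROUP BY type

Result:
  fee: 5
  refund: 3
  transfer: 2
  withdrawal: 3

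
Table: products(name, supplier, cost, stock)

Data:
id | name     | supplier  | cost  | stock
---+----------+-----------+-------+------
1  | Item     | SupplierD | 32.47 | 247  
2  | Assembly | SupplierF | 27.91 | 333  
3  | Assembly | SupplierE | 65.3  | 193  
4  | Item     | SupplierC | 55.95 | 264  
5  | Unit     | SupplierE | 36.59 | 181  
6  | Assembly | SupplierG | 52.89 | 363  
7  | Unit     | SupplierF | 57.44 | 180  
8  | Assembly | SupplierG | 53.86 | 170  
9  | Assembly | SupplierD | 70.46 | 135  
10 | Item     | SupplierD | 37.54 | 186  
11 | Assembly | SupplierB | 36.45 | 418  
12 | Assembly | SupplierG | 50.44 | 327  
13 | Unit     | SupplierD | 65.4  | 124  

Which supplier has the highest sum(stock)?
SELECT supplier, SUM(stock) as val
FROM products
GROUP BY supplier
ORDER BY val DESC
LIMIT 1

Result: SupplierG with sum(stock) = 860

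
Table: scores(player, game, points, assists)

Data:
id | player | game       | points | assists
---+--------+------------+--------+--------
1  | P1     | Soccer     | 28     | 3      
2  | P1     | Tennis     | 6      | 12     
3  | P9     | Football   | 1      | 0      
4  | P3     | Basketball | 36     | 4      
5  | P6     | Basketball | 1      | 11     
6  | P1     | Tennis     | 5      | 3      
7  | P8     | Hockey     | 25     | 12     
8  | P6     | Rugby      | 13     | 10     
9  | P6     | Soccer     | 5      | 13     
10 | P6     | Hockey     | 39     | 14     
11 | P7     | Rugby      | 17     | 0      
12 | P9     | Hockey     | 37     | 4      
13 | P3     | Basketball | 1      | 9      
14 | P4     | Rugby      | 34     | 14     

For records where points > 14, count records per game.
SELECT game, COUNT(*)
FROM scores
WHERE points > 14
GROUP BY game

Note: WHERE filters rows before grouping.

Result:
  Basketball: 1
  Hockey: 3
  Rugby: 2
  Soccer: 1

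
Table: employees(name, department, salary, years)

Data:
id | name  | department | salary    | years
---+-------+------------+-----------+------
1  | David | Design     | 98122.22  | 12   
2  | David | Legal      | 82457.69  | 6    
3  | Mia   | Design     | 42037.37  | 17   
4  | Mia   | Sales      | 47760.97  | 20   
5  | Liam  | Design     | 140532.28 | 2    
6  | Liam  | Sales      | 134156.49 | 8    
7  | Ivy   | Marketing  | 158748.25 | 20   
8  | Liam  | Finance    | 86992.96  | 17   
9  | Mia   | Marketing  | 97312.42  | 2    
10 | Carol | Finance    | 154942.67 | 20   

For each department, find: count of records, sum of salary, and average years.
SELECT department,
       COUNT(*) as cnt,
       SUM(salary) as total_salary,
       AVG(years) as avg_years
FROM employees
GROUP BY department

Result:
  Design: 3 records, 280691.87 total salary, 10.33 avg years
  Finance: 2 records, 241935.63 total salary, 18.50 avg years
  Legal: 1 records, 82457.69 total salary, 6.00 avg years
  Marketing: 2 records, 256060.67 total salary, 11.00 avg years
  Sales: 2 records, 181917.46 total salary, 14.00 avg years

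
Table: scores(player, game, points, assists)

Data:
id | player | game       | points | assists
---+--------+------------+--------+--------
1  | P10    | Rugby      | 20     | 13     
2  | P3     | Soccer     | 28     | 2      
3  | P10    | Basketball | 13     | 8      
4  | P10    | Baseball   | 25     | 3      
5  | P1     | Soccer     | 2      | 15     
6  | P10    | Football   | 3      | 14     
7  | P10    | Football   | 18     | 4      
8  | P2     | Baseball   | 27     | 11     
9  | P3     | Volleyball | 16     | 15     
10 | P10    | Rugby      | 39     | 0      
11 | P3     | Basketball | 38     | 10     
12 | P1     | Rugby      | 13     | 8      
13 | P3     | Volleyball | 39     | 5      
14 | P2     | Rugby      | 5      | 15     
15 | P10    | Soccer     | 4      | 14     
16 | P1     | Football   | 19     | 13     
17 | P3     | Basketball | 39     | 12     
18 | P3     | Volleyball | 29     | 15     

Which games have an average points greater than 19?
SELECT game, AVG(points)
FROM scores
GROUP BY game
HAVING AVG(points) > 19

Result:
  Baseball: avg=26.00
  Basketball: avg=30.00
  Rugby: avg=19.25
  Volleyball: avg=28.00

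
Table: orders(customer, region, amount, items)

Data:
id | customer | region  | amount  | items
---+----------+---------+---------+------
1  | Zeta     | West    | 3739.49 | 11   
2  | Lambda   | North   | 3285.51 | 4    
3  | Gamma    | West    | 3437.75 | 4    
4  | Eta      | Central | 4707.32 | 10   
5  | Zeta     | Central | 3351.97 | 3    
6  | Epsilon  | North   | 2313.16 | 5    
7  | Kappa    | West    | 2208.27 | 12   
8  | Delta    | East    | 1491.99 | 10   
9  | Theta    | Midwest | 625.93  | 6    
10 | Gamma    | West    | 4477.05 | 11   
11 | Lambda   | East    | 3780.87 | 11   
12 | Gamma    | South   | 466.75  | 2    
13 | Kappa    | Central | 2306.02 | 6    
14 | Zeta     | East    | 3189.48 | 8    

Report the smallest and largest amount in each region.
SELECT region, MIN(amount), MAX(amount)
FROM orders
GROUP BY region

Result:
  Central: min=2306.02, max=4707.32
  East: min=1491.99, max=3780.87
  Midwest: min=625.93, max=625.93
  North: min=2313.16, max=3285.51
  South: min=466.75, max=466.75
  West: min=2208.27, max=4477.05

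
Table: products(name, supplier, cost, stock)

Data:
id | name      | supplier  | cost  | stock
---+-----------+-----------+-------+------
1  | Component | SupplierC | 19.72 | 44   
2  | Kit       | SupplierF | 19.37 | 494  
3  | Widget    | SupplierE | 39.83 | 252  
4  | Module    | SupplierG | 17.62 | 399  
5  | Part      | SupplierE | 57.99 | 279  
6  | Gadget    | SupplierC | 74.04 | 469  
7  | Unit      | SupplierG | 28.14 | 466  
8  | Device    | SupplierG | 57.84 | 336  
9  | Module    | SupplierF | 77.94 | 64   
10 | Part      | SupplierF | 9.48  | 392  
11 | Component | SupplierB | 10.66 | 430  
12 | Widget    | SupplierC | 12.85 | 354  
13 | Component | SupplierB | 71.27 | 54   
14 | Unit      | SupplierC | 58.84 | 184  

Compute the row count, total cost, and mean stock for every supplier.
SELECT supplier,
       COUNT(*) as cnt,
       SUM(cost) as total_cost,
       AVG(stock) as avg_stock
FROM products
GROUP BY supplier

Result:
  SupplierB: 2 records, 81.93 total cost, 242.00 avg stock
  SupplierC: 4 records, 165.45 total cost, 262.75 avg stock
  SupplierE: 2 records, 97.82 total cost, 265.50 avg stock
  SupplierF: 3 records, 106.79 total cost, 316.67 avg stock
  SupplierG: 3 records, 103.60 total cost, 400.33 avg stock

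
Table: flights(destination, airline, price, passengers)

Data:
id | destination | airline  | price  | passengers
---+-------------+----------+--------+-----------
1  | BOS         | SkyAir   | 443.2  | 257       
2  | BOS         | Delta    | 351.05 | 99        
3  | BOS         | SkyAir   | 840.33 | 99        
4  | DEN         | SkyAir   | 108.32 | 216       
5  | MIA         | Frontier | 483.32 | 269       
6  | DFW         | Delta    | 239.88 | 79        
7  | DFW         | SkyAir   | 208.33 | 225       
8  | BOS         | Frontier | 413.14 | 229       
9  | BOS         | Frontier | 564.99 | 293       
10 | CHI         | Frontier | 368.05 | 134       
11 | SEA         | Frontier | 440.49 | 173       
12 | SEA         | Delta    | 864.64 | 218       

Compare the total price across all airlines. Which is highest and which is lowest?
SELECT airline, SUM(price)
FROM flights
GROUP BY airline
ORDER BY SUM(price)

All groups:
  Delta: 1455.57
  SkyAir: 1600.18
  Frontier: 2269.99

Highest: Frontier (2269.99)
Lowest: Delta (1455.57)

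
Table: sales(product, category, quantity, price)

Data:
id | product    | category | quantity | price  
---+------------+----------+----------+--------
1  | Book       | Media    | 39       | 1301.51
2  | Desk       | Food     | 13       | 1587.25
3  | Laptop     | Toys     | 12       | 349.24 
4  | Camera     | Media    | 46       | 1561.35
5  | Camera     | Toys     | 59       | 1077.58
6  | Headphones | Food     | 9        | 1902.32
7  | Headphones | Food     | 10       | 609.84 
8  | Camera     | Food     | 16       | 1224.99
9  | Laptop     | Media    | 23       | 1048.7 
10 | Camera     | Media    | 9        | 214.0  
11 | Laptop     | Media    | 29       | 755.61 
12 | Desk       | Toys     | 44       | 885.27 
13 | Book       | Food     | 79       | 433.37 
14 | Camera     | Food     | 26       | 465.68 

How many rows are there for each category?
SELECT category, COUNT(*) as count
FROM sales
GROUP BY category

Result:
  Food: 6
  Media: 5
  Toys: 3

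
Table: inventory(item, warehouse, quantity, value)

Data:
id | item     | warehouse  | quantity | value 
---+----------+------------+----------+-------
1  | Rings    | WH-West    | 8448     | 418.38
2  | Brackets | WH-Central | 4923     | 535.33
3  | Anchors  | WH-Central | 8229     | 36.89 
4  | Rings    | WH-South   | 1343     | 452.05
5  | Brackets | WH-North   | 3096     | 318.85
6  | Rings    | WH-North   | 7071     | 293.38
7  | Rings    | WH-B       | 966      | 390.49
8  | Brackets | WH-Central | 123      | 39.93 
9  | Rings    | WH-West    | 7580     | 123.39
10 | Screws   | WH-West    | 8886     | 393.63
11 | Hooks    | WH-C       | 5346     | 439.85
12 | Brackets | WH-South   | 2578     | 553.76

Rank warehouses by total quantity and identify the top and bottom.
SELECT warehouse, SUM(quantity)
FROM inventory
GROUP BY warehouse
ORDER BY SUM(quantity)

All groups:
  WH-B: 966
  WH-South: 3921
  WH-C: 5346
  WH-North: 10167
  WH-Central: 13275
  WH-West: 24914

Highest: WH-West (24914)
Lowest: WH-B (966)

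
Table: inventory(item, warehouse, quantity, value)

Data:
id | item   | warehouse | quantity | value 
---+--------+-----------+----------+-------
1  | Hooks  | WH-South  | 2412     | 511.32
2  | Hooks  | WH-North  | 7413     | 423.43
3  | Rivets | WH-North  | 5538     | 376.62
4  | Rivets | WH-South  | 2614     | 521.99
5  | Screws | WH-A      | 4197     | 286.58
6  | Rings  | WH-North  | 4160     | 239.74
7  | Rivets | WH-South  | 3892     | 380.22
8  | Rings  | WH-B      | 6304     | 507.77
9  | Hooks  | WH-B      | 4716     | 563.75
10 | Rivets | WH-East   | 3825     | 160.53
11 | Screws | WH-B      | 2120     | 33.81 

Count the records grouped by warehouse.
SELECT warehouse, COUNT(*) as count
FROM inventory
GROUP BY warehouse

Result:
  WH-A: 1
  WH-B: 3
  WH-East: 1
  WH-North: 3
  WH-South: 3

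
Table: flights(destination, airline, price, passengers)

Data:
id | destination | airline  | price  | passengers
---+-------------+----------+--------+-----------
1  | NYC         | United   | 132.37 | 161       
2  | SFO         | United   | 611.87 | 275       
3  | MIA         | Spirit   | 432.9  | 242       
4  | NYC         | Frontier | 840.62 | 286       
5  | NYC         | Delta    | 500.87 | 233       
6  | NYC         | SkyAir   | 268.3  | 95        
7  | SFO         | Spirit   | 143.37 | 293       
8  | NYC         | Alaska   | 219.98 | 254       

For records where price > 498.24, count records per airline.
SELECT airline, COUNT(*)
FROM flights
WHERE price > 498.24
GROUP BY airline

Note: WHERE filters rows before grouping.

Result:
  Delta: 1
  Frontier: 1
  United: 1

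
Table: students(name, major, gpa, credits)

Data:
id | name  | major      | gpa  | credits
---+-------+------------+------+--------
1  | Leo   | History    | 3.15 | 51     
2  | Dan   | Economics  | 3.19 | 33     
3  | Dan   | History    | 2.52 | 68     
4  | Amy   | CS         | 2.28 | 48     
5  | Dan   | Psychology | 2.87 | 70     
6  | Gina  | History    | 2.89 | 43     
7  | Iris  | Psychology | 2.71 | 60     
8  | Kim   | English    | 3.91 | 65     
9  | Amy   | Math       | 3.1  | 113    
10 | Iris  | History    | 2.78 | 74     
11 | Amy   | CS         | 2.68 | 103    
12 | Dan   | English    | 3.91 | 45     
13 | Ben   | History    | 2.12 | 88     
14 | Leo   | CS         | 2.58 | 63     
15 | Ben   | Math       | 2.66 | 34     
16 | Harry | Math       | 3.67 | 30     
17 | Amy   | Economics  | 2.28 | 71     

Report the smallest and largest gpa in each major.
SELECT major, MIN(gpa), MAX(gpa)
FROM students
GROUP BY major

Result:
  CS: min=2.28, max=2.68
  Economics: min=2.28, max=3.19
  English: min=3.91, max=3.91
  History: min=2.12, max=3.15
  Math: min=2.66, max=3.67
  Psychology: min=2.71, max=2.87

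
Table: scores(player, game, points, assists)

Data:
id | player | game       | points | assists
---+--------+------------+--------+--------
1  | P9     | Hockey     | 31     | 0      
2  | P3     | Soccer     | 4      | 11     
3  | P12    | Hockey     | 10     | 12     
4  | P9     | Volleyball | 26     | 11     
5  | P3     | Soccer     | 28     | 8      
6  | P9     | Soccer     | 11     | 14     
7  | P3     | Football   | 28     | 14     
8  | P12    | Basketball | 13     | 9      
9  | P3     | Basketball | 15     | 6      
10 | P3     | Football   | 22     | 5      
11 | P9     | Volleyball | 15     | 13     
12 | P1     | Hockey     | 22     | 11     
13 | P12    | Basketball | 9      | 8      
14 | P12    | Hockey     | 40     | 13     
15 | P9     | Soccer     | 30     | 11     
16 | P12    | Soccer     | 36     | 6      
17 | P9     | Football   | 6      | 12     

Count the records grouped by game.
SELECT game, COUNT(*) as count
FROM scores
GROUP BY game

Result:
  Basketball: 3
  Football: 3
  Hockey: 4
  Soccer: 5
  Volleyball: 2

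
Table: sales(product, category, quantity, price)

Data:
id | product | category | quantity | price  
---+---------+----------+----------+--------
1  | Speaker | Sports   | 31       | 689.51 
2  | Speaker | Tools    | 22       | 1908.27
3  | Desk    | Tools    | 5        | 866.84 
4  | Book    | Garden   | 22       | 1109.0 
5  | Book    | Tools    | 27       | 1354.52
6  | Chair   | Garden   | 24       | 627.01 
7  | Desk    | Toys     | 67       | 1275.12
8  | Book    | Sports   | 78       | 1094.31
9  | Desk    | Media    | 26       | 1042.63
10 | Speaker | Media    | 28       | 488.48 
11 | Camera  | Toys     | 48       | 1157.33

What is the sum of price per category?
SELECT category, SUM(price) as result
FROM sales
GROUP BY category

Result:
  Garden: 1736.01
  Media: 1531.11
  Sports: 1783.82
  Tools: 4129.63
  Toys: 2432.45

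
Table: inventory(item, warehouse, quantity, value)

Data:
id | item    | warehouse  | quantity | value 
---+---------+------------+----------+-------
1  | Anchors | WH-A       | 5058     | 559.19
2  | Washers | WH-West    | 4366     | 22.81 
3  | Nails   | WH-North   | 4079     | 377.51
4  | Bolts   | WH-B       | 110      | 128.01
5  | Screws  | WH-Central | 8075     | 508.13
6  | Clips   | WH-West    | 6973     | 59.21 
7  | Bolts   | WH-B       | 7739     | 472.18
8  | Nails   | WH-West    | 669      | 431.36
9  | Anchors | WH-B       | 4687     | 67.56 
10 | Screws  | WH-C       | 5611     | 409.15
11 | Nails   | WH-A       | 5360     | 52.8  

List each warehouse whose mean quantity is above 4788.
SELECT warehouse, AVG(quantity)
FROM inventory
GROUP BY warehouse
HAVING AVG(quantity) > 4788

Result:
  WH-A: avg=5209.00
  WH-C: avg=5611.00
  WH-Central: avg=8075.00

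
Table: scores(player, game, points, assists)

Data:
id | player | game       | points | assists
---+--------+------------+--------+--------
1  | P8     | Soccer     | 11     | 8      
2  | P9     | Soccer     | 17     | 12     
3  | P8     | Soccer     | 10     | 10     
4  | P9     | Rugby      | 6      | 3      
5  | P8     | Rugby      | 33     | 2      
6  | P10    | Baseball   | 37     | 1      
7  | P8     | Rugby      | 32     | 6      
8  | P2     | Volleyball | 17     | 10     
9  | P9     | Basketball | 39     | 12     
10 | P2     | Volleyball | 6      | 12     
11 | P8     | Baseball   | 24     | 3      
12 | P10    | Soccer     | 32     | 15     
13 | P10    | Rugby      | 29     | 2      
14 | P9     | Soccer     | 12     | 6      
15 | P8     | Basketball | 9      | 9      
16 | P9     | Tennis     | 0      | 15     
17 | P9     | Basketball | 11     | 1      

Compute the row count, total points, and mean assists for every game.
SELECT game,
       COUNT(*) as cnt,
       SUM(points) as total_points,
       AVG(assists) as avg_assists
FROM scores
GROUP BY game

Result:
  Baseball: 2 records, 61 total points, 2.00 avg assists
  Basketball: 3 records, 59 total points, 7.33 avg assists
  Rugby: 4 records, 100 total points, 3.25 avg assists
  Soccer: 5 records, 82 total points, 10.20 avg assists
  Tennis: 1 records, 0 total points, 15.00 avg assists
  Volleyball: 2 records, 23 total points, 11.00 avg assists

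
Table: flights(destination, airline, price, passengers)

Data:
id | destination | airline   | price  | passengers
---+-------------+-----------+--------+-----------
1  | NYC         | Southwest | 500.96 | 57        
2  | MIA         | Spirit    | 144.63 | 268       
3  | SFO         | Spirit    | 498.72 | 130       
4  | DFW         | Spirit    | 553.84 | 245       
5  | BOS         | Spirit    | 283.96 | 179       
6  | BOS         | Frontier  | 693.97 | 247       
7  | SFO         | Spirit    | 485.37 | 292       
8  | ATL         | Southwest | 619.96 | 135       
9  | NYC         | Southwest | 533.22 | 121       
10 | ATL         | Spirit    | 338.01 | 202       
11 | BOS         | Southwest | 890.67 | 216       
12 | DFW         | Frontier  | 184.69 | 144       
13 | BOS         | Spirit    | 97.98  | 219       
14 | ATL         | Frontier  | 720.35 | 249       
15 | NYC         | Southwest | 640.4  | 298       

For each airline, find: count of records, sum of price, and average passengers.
SELECT airline,
       COUNT(*) as cnt,
       SUM(price) as total_price,
       AVG(passengers) as avg_passengers
FROM flights
GROUP BY airline

Result:
  Frontier: 3 records, 1599.01 total price, 213.33 avg passengers
  Southwest: 5 records, 3185.21 total price, 165.40 avg passengers
  Spirit: 7 records, 2402.51 total price, 219.29 avg passengers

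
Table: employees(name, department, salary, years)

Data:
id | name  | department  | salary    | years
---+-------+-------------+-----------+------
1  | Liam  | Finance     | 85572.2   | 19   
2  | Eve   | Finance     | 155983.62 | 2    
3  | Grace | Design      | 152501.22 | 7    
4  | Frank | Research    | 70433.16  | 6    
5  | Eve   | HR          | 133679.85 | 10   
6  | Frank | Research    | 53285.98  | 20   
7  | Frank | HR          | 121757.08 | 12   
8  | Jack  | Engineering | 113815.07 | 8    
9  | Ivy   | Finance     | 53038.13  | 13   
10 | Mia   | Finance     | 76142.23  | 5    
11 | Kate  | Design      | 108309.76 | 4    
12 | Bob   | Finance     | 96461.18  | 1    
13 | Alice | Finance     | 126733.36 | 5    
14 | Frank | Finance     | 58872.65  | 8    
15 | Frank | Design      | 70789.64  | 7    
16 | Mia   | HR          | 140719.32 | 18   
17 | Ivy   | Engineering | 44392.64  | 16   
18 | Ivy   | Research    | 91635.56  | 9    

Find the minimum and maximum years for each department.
SELECT department, MIN(years), MAX(years)
FROM employees
GROUP BY department

Result:
  Design: min=4, max=7
  Engineering: min=8, max=16
  Finance: min=1, max=19
  HR: min=10, max=18
  Research: min=6, max=20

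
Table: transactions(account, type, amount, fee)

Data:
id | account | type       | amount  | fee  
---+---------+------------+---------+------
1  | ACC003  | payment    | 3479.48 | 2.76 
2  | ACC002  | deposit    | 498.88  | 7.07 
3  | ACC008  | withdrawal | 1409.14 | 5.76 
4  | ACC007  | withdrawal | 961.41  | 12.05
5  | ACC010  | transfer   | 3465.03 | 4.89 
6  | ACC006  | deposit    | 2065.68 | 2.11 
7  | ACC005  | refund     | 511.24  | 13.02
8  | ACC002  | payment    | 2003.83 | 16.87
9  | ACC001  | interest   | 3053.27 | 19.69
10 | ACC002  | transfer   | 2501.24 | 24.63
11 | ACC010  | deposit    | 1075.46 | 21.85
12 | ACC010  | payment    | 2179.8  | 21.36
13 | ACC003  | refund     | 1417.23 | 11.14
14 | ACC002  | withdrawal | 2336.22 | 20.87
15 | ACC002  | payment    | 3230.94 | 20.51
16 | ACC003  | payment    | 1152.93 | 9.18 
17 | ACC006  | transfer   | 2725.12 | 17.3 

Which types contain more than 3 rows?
SELECT type, COUNT(*) as cnt
FROM transactions
GROUP BY type
HAVING COUNT(*) > 3

Result:
  payment: 5

Note: HAVING filters groups after aggregation, WHERE filters rows before.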